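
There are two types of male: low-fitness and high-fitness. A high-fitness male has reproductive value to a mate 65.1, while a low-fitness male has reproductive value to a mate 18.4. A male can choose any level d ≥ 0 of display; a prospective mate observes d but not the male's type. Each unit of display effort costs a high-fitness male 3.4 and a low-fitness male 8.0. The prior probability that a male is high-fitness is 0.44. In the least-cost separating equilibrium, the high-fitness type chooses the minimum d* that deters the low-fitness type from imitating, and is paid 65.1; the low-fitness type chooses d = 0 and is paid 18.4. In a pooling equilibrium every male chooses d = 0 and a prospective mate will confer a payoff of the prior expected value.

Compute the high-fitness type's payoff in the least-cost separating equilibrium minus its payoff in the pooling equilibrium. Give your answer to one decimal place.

6.3

Least-cost separating signal: d* solves 18.4 = 65.1 − 8.0·d*, so d* = (65.1 − 18.4)/8.0 = 5.8375.
High-fitness type's separating payoff: 65.1 − 3.4 × d* = 65.1 − 3.4 × (65.1 − 18.4)/8.0 = 65.1 − 158.78/8.0 ≈ 45.253.
Pooling payoff: 0.44 × 65.1 + 0.56 × 18.4 = 38.948.
Difference: 45.253 − 38.948 = 6.305, i.e. 6.3 to one decimal place.
The high-fitness type prefers to separate.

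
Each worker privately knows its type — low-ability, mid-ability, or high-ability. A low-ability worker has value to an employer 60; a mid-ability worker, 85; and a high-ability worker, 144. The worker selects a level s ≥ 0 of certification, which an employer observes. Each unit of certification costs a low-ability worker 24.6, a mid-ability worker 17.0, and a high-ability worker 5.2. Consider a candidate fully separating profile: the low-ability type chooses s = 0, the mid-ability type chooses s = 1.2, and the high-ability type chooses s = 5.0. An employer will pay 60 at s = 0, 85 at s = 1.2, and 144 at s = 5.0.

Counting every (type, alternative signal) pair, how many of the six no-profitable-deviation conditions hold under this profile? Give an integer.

High-ability (own payoff 144 − 5.2×5.0 = 118): to s=0 gives 60 → no gain ✓; to s=1.2 gives 85 − 5.2×1.2 = 78.76 → no gain ✓.
Mid-ability (own payoff 85 − 17.0×1.2 = 64.6): to s=0 gives 60 → no gain ✓; to s=5.0 gives 144 − 17.0×5.0 = 59 → no gain ✓.
Low-ability (own payoff 60): to s=1.2 gives 85 − 24.6×1.2 = 55.48 → no gain ✓; to s=5.0 gives 144 − 24.6×5.0 = 21 → no gain ✓.
6 of the 6 constraints hold; this profile is a separating equilibrium.

6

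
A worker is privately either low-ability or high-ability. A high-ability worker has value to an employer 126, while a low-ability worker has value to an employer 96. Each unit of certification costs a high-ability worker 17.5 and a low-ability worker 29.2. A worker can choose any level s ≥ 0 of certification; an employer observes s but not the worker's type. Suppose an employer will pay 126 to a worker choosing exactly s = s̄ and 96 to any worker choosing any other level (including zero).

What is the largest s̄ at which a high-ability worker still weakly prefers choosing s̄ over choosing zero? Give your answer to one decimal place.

1.7

Choosing s̄ yields the high-ability type 126 − 17.5·s̄; choosing zero yields 96.
The high-ability type is indifferent at 126 − 17.5·s̄ = 96, i.e. s̄ = (126 − 96) / 17.5 ≈ 1.7.
For any s̄ above 1.7 the high-ability type would rather pool at zero, so separation collapses.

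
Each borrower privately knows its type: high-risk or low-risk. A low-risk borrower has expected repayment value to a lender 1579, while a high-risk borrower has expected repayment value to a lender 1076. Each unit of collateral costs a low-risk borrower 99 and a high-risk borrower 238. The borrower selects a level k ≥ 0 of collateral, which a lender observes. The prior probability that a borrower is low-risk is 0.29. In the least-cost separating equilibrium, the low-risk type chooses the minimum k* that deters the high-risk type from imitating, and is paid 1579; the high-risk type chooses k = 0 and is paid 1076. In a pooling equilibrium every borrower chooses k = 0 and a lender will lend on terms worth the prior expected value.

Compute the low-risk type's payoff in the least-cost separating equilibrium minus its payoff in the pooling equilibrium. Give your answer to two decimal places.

147.90

Least-cost separating signal: k* solves 1076 = 1579 − 238·k*, so k* = (1579 − 1076)/238 ≈ 2.1134.
Low-risk type's separating payoff: 1579 − 99 × k* = 1579 − 99 × (1579 − 1076)/238 = 1579 − 49797/238 ≈ 1369.7689.
Pooling payoff: 0.29 × 1579 + 0.71 × 1076 = 1221.87.
Difference: 1369.7689 − 1221.87 = 147.8989, i.e. 147.90 to two decimal places.
The low-risk type prefers to separate.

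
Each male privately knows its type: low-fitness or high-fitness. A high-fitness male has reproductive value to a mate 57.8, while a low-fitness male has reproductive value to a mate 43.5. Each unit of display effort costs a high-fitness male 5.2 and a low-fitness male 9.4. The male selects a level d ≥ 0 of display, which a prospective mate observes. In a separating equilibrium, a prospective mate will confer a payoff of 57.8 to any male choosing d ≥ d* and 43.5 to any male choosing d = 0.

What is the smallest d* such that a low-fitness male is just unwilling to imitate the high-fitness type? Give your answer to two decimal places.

1.52

A low-fitness male choosing d = 0 receives 43.5.
Imitating at d* instead would pay 57.8 at cost 9.4·d*, netting 57.8 − 9.4·d*.
Indifference: 43.5 = 57.8 − 9.4·d*, so d* = (57.8 − 43.5) / 9.4 ≈ 1.52.
This is the low-fitness type's binding incentive-compatibility constraint; any d ≥ 1.52 sustains separation on that side.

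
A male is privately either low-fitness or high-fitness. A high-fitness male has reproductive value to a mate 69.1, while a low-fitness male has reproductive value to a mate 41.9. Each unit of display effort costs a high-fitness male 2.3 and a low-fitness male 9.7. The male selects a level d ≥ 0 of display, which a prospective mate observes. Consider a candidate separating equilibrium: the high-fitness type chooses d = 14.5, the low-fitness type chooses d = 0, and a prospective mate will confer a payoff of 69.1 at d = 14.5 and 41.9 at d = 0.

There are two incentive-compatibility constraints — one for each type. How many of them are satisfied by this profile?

1

High-fitness type: signal → 69.1 − 2.3 × 14.5 = 35.75; deviate to 0 → 41.9. IC fails (35.75 < 41.9).
Low-fitness type: stay at 0 → 41.9; mimic → 69.1 − 9.7 × 14.5 = -71.55. IC holds (41.9 ≥ -71.55).
1 of 2 constraints hold, so this profile is not an equilibrium.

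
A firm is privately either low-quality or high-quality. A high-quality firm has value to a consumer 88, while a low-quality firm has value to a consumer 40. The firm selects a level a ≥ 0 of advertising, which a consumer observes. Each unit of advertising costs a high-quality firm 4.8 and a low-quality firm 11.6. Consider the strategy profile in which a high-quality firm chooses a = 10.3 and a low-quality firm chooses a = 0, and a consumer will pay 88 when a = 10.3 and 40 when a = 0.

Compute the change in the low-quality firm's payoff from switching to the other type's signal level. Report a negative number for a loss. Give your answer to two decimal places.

-71.48

Playing a = 0 the low-quality firm receives 40.
Deviating to a = 10.3 brings payment 88 at cost 11.6 × 10.3 = 119.48, netting -31.48.
Gain from deviating: -31.48 − 40 = -71.48.
The gain is negative, so the low-quality type's incentive-compatibility constraint is satisfied.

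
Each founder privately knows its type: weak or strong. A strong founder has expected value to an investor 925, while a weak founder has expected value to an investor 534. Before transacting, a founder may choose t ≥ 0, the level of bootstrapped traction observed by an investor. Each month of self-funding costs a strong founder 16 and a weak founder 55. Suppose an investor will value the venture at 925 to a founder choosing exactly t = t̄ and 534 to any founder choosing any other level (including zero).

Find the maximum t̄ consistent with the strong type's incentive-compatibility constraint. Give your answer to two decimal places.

24.44

Choosing t̄ yields the strong type 925 − 16·t̄; choosing zero yields 534.
The strong type is indifferent at 925 − 16·t̄ = 534, i.e. t̄ = (925 − 534) / 16 ≈ 24.44.
For any t̄ above 24.44 the strong type would rather pool at zero, so separation collapses.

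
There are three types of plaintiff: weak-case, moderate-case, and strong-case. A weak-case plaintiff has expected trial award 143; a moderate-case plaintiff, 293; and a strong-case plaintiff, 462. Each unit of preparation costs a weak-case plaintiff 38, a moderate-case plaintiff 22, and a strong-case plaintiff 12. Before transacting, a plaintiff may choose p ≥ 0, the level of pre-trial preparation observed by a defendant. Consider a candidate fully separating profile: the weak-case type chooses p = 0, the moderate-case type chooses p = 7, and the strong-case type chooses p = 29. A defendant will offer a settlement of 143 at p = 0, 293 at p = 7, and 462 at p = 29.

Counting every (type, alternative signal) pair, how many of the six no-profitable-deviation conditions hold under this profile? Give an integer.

3

Strong-case (own payoff 462 − 12×29 = 114): to p=0 gives 143 → profitable ✗; to p=7 gives 293 − 12×7 = 209 → profitable ✗.
Weak-case (own payoff 143): to p=7 gives 293 − 38×7 = 27 → no gain ✓; to p=29 gives 462 − 38×29 = -640 → no gain ✓.
Moderate-case (own payoff 293 − 22×7 = 139): to p=0 gives 143 → profitable ✗; to p=29 gives 462 − 22×29 = -176 → no gain ✓.
3 of the 6 constraints hold; not an equilibrium.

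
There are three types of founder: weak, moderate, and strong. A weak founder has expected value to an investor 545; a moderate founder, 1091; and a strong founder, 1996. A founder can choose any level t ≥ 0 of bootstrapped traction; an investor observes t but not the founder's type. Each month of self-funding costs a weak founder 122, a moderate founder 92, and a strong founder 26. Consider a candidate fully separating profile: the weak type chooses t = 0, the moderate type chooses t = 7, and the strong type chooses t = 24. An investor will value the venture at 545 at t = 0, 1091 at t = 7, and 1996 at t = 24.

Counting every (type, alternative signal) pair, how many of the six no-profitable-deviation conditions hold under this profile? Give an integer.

5

Strong (own payoff 1996 − 26×24 = 1372): to t=0 gives 545 → no gain ✓; to t=7 gives 1091 − 26×7 = 909 → no gain ✓.
Weak (own payoff 545): to t=7 gives 1091 − 122×7 = 237 → no gain ✓; to t=24 gives 1996 − 122×24 = -932 → no gain ✓.
Moderate (own payoff 1091 − 92×7 = 447): to t=0 gives 545 → profitable ✗; to t=24 gives 1996 − 92×24 = -212 → no gain ✓.
5 of the 6 constraints hold; not an equilibrium.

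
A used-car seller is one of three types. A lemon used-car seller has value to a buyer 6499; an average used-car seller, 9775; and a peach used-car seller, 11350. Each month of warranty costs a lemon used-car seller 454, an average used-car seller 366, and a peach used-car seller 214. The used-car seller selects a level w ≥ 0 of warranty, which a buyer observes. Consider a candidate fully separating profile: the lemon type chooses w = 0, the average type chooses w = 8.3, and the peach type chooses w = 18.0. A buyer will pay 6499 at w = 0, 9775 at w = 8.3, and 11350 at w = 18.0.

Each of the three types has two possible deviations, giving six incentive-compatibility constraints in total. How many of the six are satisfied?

5

Lemon (own payoff 6499): to w=8.3 gives 9775 − 454×8.3 = 6006.8 → no gain ✓; to w=18.0 gives 11350 − 454×18.0 = 3178 → no gain ✓.
Average (own payoff 9775 − 366×8.3 = 6737.2): to w=0 gives 6499 → no gain ✓; to w=18.0 gives 11350 − 366×18.0 = 4762 → no gain ✓.
Peach (own payoff 11350 − 214×18.0 = 7498): to w=0 gives 6499 → no gain ✓; to w=8.3 gives 9775 − 214×8.3 = 7998.8 → profitable ✗.
5 of the 6 constraints hold; not an equilibrium.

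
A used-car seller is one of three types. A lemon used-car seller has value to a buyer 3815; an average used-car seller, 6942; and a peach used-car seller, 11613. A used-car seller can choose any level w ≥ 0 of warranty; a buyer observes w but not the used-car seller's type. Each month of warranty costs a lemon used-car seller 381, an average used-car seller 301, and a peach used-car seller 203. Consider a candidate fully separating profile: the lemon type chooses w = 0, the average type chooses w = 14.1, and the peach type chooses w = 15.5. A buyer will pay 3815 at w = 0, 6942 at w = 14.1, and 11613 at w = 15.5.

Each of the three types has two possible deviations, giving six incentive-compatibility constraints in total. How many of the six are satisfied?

Lemon (own payoff 3815): to w=14.1 gives 6942 − 381×14.1 = 1569.9 → no gain ✓; to w=15.5 gives 11613 − 381×15.5 = 5707.5 → profitable ✗.
Average (own payoff 6942 − 301×14.1 = 2697.9): to w=0 gives 3815 → profitable ✗; to w=15.5 gives 11613 − 301×15.5 = 6947.5 → profitable ✗.
Peach (own payoff 11613 − 203×15.5 = 8466.5): to w=0 gives 3815 → no gain ✓; to w=14.1 gives 6942 − 203×14.1 = 4079.7 → no gain ✓.
3 of the 6 constraints hold; not an equilibrium.

3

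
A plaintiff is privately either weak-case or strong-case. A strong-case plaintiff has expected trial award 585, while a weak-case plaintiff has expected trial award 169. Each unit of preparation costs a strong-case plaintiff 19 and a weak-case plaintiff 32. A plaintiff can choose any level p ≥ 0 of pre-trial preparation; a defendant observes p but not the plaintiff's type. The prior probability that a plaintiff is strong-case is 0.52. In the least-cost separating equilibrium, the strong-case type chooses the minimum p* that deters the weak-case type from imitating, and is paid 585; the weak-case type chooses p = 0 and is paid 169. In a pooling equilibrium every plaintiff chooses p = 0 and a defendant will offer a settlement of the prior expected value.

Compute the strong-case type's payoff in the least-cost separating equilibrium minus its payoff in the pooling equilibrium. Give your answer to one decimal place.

Least-cost separating signal: p* solves 169 = 585 − 32·p*, so p* = (585 − 169)/32 = 13.
Strong-case type's separating payoff: 585 − 19 × p* = 585 − 19 × (585 − 169)/32 = 585 − 7904/32 = 338.
Pooling payoff: 0.52 × 585 + 0.48 × 169 = 385.32.
Difference: 338 − 385.32 = -47.32, i.e. -47.3 to one decimal place.
The strong-case type would prefer the pooling outcome.

-47.3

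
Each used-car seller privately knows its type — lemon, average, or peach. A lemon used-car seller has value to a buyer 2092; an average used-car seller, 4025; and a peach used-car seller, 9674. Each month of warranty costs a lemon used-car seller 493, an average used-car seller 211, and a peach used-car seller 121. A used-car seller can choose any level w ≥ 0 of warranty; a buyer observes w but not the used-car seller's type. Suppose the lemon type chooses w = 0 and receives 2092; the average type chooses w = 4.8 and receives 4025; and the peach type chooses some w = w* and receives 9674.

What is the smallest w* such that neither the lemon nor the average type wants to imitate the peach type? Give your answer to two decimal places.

Lemon type (on-path payoff 2092) won't mimic when 2092 ≥ 9674 − 493·w*, i.e. w* ≥ 15.38.
Average type (on-path payoff 4025 − 211×4.8 = 3012.2) won't mimic when 3012.2 ≥ 9674 − 211·w*, i.e. w* ≥ 31.57.
Both must hold, so w* = max(15.38, 31.57) = 31.57. The average type's constraint binds.

31.57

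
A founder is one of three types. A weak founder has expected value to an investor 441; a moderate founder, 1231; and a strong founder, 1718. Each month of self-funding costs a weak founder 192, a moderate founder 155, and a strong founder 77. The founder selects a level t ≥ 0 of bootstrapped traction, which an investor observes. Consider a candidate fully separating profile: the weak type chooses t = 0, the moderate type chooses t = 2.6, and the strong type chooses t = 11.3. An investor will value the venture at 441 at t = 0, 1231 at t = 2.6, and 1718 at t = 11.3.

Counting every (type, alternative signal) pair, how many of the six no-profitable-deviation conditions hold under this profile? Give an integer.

Weak (own payoff 441): to t=2.6 gives 1231 − 192×2.6 = 731.8 → profitable ✗; to t=11.3 gives 1718 − 192×11.3 = -451.6 → no gain ✓.
Strong (own payoff 1718 − 77×11.3 = 847.9): to t=0 gives 441 → no gain ✓; to t=2.6 gives 1231 − 77×2.6 = 1030.8 → profitable ✗.
Moderate (own payoff 1231 − 155×2.6 = 828): to t=0 gives 441 → no gain ✓; to t=11.3 gives 1718 − 155×11.3 = -33.5 → no gain ✓.
4 of the 6 constraints hold; not an equilibrium.

4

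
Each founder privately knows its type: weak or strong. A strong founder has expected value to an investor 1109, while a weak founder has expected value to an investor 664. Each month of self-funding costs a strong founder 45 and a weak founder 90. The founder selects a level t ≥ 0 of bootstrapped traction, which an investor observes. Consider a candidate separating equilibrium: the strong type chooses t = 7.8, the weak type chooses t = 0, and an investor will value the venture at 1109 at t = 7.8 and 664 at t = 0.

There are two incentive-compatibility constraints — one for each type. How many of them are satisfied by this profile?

Weak type: stay at 0 → 664; mimic → 1109 − 90 × 7.8 = 407. IC holds (664 ≥ 407).
Strong type: signal → 1109 − 45 × 7.8 = 758; deviate to 0 → 664. IC holds (758 ≥ 664).
2 of 2 constraints hold, so this is a separating equilibrium.

2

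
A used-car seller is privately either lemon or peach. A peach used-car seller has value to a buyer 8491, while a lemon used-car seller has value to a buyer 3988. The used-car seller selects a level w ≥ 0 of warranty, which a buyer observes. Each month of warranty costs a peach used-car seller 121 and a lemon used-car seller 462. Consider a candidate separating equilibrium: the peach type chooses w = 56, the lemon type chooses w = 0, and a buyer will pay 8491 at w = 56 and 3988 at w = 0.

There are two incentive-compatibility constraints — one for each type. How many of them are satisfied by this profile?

1

Peach type: signal → 8491 − 121 × 56 = 1715; deviate to 0 → 3988. IC fails (1715 < 3988).
Lemon type: stay at 0 → 3988; mimic → 8491 − 462 × 56 = -17381. IC holds (3988 ≥ -17381).
1 of 2 constraints hold, so this profile is not an equilibrium.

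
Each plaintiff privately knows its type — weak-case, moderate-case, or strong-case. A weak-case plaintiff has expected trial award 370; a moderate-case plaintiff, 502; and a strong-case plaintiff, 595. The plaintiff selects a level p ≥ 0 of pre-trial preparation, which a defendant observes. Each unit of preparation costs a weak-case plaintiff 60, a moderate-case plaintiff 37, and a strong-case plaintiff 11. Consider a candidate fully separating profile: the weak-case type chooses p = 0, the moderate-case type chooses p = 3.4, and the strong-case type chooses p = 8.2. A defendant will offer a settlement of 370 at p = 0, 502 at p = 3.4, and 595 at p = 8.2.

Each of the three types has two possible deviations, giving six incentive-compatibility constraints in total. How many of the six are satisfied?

6

Weak-case (own payoff 370): to p=3.4 gives 502 − 60×3.4 = 298 → no gain ✓; to p=8.2 gives 595 − 60×8.2 = 103 → no gain ✓.
Moderate-case (own payoff 502 − 37×3.4 = 376.2): to p=0 gives 370 → no gain ✓; to p=8.2 gives 595 − 37×8.2 = 291.6 → no gain ✓.
Strong-case (own payoff 595 − 11×8.2 = 504.8): to p=0 gives 370 → no gain ✓; to p=3.4 gives 502 − 11×3.4 = 464.6 → no gain ✓.
6 of the 6 constraints hold; this profile is a separating equilibrium.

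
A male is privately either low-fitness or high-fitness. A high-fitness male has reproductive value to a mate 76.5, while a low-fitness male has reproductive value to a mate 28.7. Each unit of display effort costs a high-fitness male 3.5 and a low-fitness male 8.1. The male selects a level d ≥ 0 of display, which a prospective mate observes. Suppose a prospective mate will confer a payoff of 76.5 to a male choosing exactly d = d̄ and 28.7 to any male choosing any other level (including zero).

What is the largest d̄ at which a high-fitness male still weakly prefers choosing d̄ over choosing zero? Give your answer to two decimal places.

13.66

Choosing d̄ yields the high-fitness type 76.5 − 3.5·d̄; choosing zero yields 28.7.
The high-fitness type is indifferent at 76.5 − 3.5·d̄ = 28.7, i.e. d̄ = (76.5 − 28.7) / 3.5 ≈ 13.66.
For any d̄ above 13.66 the high-fitness type would rather pool at zero, so separation collapses.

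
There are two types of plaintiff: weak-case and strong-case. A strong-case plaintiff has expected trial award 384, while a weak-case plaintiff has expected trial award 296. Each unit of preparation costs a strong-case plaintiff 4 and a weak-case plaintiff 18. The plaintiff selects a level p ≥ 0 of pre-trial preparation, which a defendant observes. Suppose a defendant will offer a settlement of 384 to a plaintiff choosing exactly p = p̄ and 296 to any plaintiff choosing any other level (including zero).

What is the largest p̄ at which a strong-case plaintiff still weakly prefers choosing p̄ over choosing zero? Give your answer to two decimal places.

Choosing p̄ yields the strong-case type 384 − 4·p̄; choosing zero yields 296.
The strong-case type is indifferent at 384 − 4·p̄ = 296, i.e. p̄ = (384 − 296) / 4 = 22.00.
For any p̄ above 22.00 the strong-case type would rather pool at zero, so separation collapses.

22.00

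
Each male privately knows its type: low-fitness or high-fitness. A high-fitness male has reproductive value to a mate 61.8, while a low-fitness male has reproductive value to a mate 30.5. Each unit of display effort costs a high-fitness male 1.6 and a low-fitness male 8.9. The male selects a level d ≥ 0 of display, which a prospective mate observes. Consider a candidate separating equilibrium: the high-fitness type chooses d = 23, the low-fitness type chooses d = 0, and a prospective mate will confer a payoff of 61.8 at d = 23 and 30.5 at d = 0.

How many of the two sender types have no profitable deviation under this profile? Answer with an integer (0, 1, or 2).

High-fitness type: signal → 61.8 − 1.6 × 23 = 25; deviate to 0 → 30.5. IC fails (25 < 30.5).
Low-fitness type: stay at 0 → 30.5; mimic → 61.8 − 8.9 × 23 = -142.9. IC holds (30.5 ≥ -142.9).
1 of 2 constraints hold, so this profile is not an equilibrium.

1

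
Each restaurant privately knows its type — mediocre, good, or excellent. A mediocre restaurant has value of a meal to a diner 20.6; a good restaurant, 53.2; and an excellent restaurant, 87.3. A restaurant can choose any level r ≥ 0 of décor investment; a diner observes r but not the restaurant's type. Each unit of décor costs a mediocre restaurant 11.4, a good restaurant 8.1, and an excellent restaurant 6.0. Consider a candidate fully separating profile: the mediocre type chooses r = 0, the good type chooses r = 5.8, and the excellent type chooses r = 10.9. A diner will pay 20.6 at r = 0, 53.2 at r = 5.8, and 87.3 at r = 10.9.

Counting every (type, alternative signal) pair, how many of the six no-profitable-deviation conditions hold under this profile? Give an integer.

5

Excellent (own payoff 87.3 − 6.0×10.9 = 21.9): to r=0 gives 20.6 → no gain ✓; to r=5.8 gives 53.2 − 6.0×5.8 = 18.4 → no gain ✓.
Good (own payoff 53.2 − 8.1×5.8 = 6.22): to r=0 gives 20.6 → profitable ✗; to r=10.9 gives 87.3 − 8.1×10.9 = -0.99 → no gain ✓.
Mediocre (own payoff 20.6): to r=5.8 gives 53.2 − 11.4×5.8 = -12.92 → no gain ✓; to r=10.9 gives 87.3 − 11.4×10.9 = -36.96 → no gain ✓.
5 of the 6 constraints hold; not an equilibrium.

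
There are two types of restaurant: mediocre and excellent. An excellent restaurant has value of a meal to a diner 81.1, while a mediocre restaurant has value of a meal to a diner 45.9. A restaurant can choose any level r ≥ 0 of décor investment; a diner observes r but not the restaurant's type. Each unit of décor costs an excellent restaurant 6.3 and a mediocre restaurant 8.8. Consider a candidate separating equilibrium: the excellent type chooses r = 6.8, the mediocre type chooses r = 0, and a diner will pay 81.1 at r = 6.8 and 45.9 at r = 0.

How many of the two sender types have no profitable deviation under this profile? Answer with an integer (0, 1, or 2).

1

Excellent type: signal → 81.1 − 6.3 × 6.8 = 38.26; deviate to 0 → 45.9. IC fails (38.26 < 45.9).
Mediocre type: stay at 0 → 45.9; mimic → 81.1 − 8.8 × 6.8 = 21.26. IC holds (45.9 ≥ 21.26).
1 of 2 constraints hold, so this profile is not an equilibrium.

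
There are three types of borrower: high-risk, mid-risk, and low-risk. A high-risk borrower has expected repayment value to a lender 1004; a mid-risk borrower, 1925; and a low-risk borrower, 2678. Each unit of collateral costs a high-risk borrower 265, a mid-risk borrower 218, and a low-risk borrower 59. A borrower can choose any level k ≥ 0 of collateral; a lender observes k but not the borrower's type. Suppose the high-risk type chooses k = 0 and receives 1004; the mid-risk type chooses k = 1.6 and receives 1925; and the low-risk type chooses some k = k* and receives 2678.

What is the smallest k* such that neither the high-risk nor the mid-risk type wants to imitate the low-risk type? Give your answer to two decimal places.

Mid-risk type (on-path payoff 1925 − 218×1.6 = 1576.2) won't mimic when 1576.2 ≥ 2678 − 218·k*, i.e. k* ≥ 5.05.
High-risk type (on-path payoff 1004) won't mimic when 1004 ≥ 2678 − 265·k*, i.e. k* ≥ 6.32.
Both must hold, so k* = max(6.32, 5.05) = 6.32. The high-risk type's constraint binds.

6.32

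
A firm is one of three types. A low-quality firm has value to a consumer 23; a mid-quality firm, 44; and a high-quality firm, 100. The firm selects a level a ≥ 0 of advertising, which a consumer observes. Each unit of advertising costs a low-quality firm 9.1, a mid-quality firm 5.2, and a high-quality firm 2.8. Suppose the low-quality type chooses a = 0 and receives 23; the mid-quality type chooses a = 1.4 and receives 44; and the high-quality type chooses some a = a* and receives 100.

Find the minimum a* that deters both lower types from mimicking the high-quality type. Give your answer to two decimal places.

Low-quality type (on-path payoff 23) won't mimic when 23 ≥ 100 − 9.1·a*, i.e. a* ≥ 8.46.
Mid-quality type (on-path payoff 44 − 5.2×1.4 = 36.72) won't mimic when 36.72 ≥ 100 − 5.2·a*, i.e. a* ≥ 12.17.
Both must hold, so a* = max(8.46, 12.17) = 12.17. The mid-quality type's constraint binds.

12.17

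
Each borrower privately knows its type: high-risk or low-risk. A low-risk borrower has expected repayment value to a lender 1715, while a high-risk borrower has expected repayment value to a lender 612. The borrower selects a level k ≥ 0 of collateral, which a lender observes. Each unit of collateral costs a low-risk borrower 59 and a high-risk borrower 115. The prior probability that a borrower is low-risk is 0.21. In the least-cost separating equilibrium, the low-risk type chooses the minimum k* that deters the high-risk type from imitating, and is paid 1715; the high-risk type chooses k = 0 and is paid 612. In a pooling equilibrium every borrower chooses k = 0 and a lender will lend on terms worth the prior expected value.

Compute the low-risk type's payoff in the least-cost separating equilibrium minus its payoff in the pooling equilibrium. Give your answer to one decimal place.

305.5

Least-cost separating signal: k* solves 612 = 1715 − 115·k*, so k* = (1715 − 612)/115 ≈ 9.5913.
Low-risk type's separating payoff: 1715 − 59 × k* = 1715 − 59 × (1715 − 612)/115 = 1715 − 65077/115 ≈ 1149.113.
Pooling payoff: 0.21 × 1715 + 0.79 × 612 = 843.63.
Difference: 1149.113 − 843.63 = 305.483, i.e. 305.5 to one decimal place.
The low-risk type prefers to separate.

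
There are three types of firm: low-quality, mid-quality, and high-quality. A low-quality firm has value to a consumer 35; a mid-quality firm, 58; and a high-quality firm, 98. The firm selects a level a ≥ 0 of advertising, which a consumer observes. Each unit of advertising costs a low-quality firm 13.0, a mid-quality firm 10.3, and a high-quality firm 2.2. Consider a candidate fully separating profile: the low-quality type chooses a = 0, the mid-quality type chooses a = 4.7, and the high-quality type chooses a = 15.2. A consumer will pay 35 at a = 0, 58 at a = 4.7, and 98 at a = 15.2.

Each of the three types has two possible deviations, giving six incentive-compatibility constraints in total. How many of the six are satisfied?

5

Mid-quality (own payoff 58 − 10.3×4.7 = 9.59): to a=0 gives 35 → profitable ✗; to a=15.2 gives 98 − 10.3×15.2 = -58.56 → no gain ✓.
High-quality (own payoff 98 − 2.2×15.2 = 64.56): to a=0 gives 35 → no gain ✓; to a=4.7 gives 58 − 2.2×4.7 = 47.66 → no gain ✓.
Low-quality (own payoff 35): to a=4.7 gives 58 − 13.0×4.7 = -3.1 → no gain ✓; to a=15.2 gives 98 − 13.0×15.2 = -99.6 → no gain ✓.
5 of the 6 constraints hold; not an equilibrium.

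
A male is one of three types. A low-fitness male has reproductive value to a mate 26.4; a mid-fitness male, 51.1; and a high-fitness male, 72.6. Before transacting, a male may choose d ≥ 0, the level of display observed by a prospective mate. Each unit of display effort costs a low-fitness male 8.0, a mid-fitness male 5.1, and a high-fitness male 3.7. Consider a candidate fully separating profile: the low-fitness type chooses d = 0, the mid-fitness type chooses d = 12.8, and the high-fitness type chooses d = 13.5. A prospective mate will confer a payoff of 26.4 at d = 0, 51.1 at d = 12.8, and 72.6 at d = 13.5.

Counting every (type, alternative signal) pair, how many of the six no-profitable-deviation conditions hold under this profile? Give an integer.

3

Low-fitness (own payoff 26.4): to d=12.8 gives 51.1 − 8.0×12.8 = -51.3 → no gain ✓; to d=13.5 gives 72.6 − 8.0×13.5 = -35.4 → no gain ✓.
High-fitness (own payoff 72.6 − 3.7×13.5 = 22.65): to d=0 gives 26.4 → profitable ✗; to d=12.8 gives 51.1 − 3.7×12.8 = 3.74 → no gain ✓.
Mid-fitness (own payoff 51.1 − 5.1×12.8 = -14.18): to d=0 gives 26.4 → profitable ✗; to d=13.5 gives 72.6 − 5.1×13.5 = 3.75 → profitable ✗.
3 of the 6 constraints hold; not an equilibrium.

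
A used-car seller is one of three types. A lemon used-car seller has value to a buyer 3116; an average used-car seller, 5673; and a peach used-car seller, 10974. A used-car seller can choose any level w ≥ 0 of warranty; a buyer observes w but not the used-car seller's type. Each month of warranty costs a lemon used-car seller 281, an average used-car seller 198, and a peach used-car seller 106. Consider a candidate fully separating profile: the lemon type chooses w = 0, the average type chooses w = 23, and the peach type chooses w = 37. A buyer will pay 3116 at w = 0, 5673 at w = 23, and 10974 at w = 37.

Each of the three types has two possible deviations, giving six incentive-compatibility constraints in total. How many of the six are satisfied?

Lemon (own payoff 3116): to w=23 gives 5673 − 281×23 = -790 → no gain ✓; to w=37 gives 10974 − 281×37 = 577 → no gain ✓.
Average (own payoff 5673 − 198×23 = 1119): to w=0 gives 3116 → profitable ✗; to w=37 gives 10974 − 198×37 = 3648 → profitable ✗.
Peach (own payoff 10974 − 106×37 = 7052): to w=0 gives 3116 → no gain ✓; to w=23 gives 5673 − 106×23 = 3235 → no gain ✓.
4 of the 6 constraints hold; not an equilibrium.

4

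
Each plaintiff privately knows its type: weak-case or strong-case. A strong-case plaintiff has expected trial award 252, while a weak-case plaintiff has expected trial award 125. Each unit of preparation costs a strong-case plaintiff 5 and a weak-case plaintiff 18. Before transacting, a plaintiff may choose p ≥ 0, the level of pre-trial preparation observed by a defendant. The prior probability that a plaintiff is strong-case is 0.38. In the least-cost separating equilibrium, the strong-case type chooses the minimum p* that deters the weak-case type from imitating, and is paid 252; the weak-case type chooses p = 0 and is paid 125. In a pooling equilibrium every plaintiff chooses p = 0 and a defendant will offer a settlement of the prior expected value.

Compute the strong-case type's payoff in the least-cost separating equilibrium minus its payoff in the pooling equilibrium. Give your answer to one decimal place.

43.5

Least-cost separating signal: p* solves 125 = 252 − 18·p*, so p* = (252 − 125)/18 ≈ 7.0556.
Strong-case type's separating payoff: 252 − 5 × p* = 252 − 5 × (252 − 125)/18 = 252 − 635/18 ≈ 216.722.
Pooling payoff: 0.38 × 252 + 0.62 × 125 = 173.26.
Difference: 216.722 − 173.26 = 43.462, i.e. 43.5 to one decimal place.
The strong-case type prefers to separate.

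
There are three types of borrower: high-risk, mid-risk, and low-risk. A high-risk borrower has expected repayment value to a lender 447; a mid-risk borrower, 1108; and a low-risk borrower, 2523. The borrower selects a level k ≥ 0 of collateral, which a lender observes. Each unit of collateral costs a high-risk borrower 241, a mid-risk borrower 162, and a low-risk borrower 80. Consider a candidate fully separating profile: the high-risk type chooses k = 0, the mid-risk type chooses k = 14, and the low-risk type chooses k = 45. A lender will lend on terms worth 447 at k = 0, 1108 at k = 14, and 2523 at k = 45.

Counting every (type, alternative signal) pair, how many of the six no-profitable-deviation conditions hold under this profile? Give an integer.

High-risk (own payoff 447): to k=14 gives 1108 − 241×14 = -2266 → no gain ✓; to k=45 gives 2523 − 241×45 = -8322 → no gain ✓.
Low-risk (own payoff 2523 − 80×45 = -1077): to k=0 gives 447 → profitable ✗; to k=14 gives 1108 − 80×14 = -12 → profitable ✗.
Mid-risk (own payoff 1108 − 162×14 = -1160): to k=0 gives 447 → profitable ✗; to k=45 gives 2523 − 162×45 = -4767 → no gain ✓.
3 of the 6 constraints hold; not an equilibrium.

3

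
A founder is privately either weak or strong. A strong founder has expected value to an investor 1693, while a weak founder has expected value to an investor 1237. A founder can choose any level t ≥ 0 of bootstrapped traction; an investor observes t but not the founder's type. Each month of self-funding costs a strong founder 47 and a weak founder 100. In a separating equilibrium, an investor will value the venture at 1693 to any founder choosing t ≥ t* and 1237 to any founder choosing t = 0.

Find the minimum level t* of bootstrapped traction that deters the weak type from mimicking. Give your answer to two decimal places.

A weak founder choosing t = 0 receives 1237.
Imitating at t* instead would pay 1693 at cost 100·t*, netting 1693 − 100·t*.
Indifference: 1237 = 1693 − 100·t*, so t* = (1693 − 1237) / 100 = 4.56.
This is the weak type's binding incentive-compatibility constraint; any t ≥ 4.56 sustains separation on that side.

4.56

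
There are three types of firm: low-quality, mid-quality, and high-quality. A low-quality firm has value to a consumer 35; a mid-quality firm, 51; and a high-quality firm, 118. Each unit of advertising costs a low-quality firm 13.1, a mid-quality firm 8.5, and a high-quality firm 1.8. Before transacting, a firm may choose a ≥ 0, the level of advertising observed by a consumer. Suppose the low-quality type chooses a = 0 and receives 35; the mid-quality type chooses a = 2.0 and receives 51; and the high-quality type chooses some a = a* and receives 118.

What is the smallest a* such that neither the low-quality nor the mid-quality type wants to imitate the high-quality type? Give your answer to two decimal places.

9.88

Low-quality type (on-path payoff 35) won't mimic when 35 ≥ 118 − 13.1·a*, i.e. a* ≥ 6.34.
Mid-quality type (on-path payoff 51 − 8.5×2.0 = 34) won't mimic when 34 ≥ 118 − 8.5·a*, i.e. a* ≥ 9.88.
Both must hold, so a* = max(6.34, 9.88) = 9.88. The mid-quality type's constraint binds.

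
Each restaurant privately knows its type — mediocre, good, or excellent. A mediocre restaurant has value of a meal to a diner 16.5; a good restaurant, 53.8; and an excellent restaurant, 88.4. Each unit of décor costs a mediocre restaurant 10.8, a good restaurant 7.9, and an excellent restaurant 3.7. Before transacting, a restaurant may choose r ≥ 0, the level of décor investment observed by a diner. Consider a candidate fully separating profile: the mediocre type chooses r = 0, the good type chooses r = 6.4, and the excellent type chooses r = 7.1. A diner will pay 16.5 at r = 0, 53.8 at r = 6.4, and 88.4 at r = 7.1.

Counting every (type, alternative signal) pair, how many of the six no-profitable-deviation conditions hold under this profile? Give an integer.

4

Good (own payoff 53.8 − 7.9×6.4 = 3.24): to r=0 gives 16.5 → profitable ✗; to r=7.1 gives 88.4 − 7.9×7.1 = 32.31 → profitable ✗.
Excellent (own payoff 88.4 − 3.7×7.1 = 62.13): to r=0 gives 16.5 → no gain ✓; to r=6.4 gives 53.8 − 3.7×6.4 = 30.12 → no gain ✓.
Mediocre (own payoff 16.5): to r=6.4 gives 53.8 − 10.8×6.4 = -15.32 → no gain ✓; to r=7.1 gives 88.4 − 10.8×7.1 = 11.72 → no gain ✓.
4 of the 6 constraints hold; not an equilibrium.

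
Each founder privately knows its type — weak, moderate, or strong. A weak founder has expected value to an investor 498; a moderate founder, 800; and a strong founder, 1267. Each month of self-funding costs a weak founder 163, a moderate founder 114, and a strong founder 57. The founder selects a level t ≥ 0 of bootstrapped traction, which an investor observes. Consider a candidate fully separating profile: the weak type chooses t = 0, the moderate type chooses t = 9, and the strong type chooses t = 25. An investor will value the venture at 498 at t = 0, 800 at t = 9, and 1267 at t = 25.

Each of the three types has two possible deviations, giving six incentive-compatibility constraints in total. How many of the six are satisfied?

3

Strong (own payoff 1267 − 57×25 = -158): to t=0 gives 498 → profitable ✗; to t=9 gives 800 − 57×9 = 287 → profitable ✗.
Weak (own payoff 498): to t=9 gives 800 − 163×9 = -667 → no gain ✓; to t=25 gives 1267 − 163×25 = -2808 → no gain ✓.
Moderate (own payoff 800 − 114×9 = -226): to t=0 gives 498 → profitable ✗; to t=25 gives 1267 − 114×25 = -1583 → no gain ✓.
3 of the 6 constraints hold; not an equilibrium.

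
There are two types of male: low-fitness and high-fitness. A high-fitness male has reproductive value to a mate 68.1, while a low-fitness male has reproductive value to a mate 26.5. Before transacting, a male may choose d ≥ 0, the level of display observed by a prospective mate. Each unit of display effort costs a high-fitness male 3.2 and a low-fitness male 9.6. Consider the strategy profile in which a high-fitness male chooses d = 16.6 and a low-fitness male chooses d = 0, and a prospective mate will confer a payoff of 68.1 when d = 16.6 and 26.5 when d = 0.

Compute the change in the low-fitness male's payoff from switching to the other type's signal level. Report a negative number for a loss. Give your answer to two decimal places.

-117.76

Playing d = 0 the low-fitness male receives 26.5.
Deviating to d = 16.6 brings payment 68.1 at cost 9.6 × 16.6 = 159.36, netting -91.26.
Gain from deviating: -91.26 − 26.5 = -117.76.
The gain is negative, so the low-fitness type's incentive-compatibility constraint is satisfied.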